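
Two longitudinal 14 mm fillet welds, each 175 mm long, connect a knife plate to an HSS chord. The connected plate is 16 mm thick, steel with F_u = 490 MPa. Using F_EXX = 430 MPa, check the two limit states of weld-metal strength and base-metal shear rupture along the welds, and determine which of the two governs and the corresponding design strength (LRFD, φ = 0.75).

t_e = 0.707 × 14 = 9.898 mm; L = 350 mm.
Weld metal: φR_n = 0.75 × 0.6 × 430 × 9.898 × 350 × 10⁻³ = 670.3 kN.
Base metal (shear rupture): φR_n = 0.75 × 0.6 × 490 × 16 × 350 × 10⁻³ = 1235 kN.
Governing: weld metal.

φR_n ≈ 670 kN (weld metal governs)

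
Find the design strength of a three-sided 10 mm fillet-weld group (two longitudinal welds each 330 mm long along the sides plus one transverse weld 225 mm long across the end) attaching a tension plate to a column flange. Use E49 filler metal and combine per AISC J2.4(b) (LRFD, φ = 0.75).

E49XX → F_EXX = 490 MPa.
t_e = 0.707 × 10 = 7.07 mm.
R_nwl = 0.6 × 490 × 7.07 × 660 × 10⁻³ = 1372 kN (longitudinal, 2 welds).
R_nwt = 0.6 × 490 × 7.07 × 225 × 10⁻³ = 467.7 kN (transverse, base value).
(i) R_nwl + R_nwt = 1840 kN; (ii) 0.85 R_nwl + 1.5 R_nwt = 1868 kN.
R_n = max = 1868 kN [governs: (ii)]; φR_n = 1401 kN.

φR_n ≈ 1400 kN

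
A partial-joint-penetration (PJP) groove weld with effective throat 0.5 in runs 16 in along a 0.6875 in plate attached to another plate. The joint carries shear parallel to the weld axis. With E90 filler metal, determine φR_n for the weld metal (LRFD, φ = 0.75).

E90XX → F_EXX = 90 ksi.
Effective throat (given) t_e = 0.5 in.
A_we = 0.5 × 16 = 8 in².
F_nw = 0.6 F_EXX = 54 ksi.
φR_n = 0.75 × 54 × 8 = 324 kips.

φR_n ≈ 324 kips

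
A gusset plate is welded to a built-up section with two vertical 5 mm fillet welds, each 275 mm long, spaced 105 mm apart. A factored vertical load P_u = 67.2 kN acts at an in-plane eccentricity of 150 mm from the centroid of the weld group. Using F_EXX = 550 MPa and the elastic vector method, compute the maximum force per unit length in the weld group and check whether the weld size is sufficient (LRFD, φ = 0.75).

f_max ≈ 360 N/mm; adequate

Total weld length L_w = 550 mm. Treat welds as unit-width lines.
Polar moment about centroid: J = 2[d³/12 + d(b/2)²] = 2[275³/12 + 275×52.5²] = 4982000 mm³.
Direct shear f_v = P/L_w = 67.2×10³ / 550 = 122.2 N/mm (vertical).
Torsion M = P·e = 67.2×10³ × 150 = 10080000 N·mm.
Critical point at (x, y) = (52.5, 137.5) from centroid. f_tx = M·y/J = 278.2 N/mm; f_ty = M·x/J = 106.2 N/mm.
Resultant f_max = √[f_tx² + (f_v + f_ty)²] = √[278.2² + (122.2 + 106.2)²] = 359.9 N/mm.
Capacity per unit length: φr_n = 0.75 × 0.6 × 550 × (0.707 × 5) = 874.9 N/mm.
359.9 ≤ 874.9 → adequate.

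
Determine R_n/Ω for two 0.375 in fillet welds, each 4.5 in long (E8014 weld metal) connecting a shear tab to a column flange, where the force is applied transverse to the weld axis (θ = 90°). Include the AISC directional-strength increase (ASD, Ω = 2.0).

E80XX → F_EXX = 80 ksi.
t_e = 0.707 × 0.375 = 0.2651 in; A_we = 0.2651 × 9 = 2.386 in².
Directional factor: 1.0 + 0.5 sin^1.5(90°) = 1.5.
F_nw = 0.6 × 80 × 1.5 = 72 ksi.
R_n/Ω = (72 × 2.386) / 2.0 = 85.9 kip.

R_n/Ω ≈ 85.9 kip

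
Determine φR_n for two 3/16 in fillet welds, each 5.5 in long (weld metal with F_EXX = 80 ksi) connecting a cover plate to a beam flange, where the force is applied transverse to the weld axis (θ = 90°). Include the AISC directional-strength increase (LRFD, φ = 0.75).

t_e = 0.707 × 0.1875 = 0.1326 in; A_we = 0.1326 × 11 = 1.458 in².
Directional factor: 1.0 + 0.5 sin^1.5(90°) = 1.5.
F_nw = 0.6 × 80 × 1.5 = 72 ksi.
φR_n = 0.75 × 72 × 1.458 = 78.74 kip.

φR_n ≈ 78.7 kip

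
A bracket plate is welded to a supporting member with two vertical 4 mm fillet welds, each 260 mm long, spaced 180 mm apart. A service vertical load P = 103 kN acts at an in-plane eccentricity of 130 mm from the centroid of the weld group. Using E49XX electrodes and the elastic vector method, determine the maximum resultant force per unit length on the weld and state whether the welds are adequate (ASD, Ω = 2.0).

f_max ≈ 440 N/mm; NOT adequate

E49XX → F_EXX = 490 MPa.
Total weld length L_w = 520 mm. Treat welds as unit-width lines.
Polar moment about centroid: J = 2[d³/12 + d(b/2)²] = 2[260³/12 + 260×90²] = 7141000 mm³.
Direct shear f_v = P/L_w = 103×10³ / 520 = 198.1 N/mm (vertical).
Torsion M = P·e = 103×10³ × 130 = 13390000 N·mm.
Critical point at (x, y) = (90, 130) from centroid. f_tx = M·y/J = 243.7 N/mm; f_ty = M·x/J = 168.7 N/mm.
Resultant f_max = √[f_tx² + (f_v + f_ty)²] = √[243.7² + (198.1 + 168.7)²] = 440.4 N/mm.
Capacity per unit length: r_n/Ω = (1/2.0) × 0.6 × 490 × (0.707 × 4) = 415.7 N/mm.
440.4 > 415.7 → NOT adequate.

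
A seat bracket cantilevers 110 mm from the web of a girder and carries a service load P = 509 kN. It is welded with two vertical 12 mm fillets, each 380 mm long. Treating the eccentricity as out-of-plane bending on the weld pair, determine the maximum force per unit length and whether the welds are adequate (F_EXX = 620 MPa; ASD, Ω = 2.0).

L_w = 2 × 380 = 760 mm; section modulus (unit throat) S = 2 × L²/6 = 48130 mm².
Direct shear f_v = P/L_w = 509×10³/760 = 669.7 N/mm.
Moment M = P × e = 509×10³ × 110 = 55990000 N·mm; bending f_b = M/S = 1163 N/mm.
f_max = √(f_v² + f_b²) = √(669.7² + 1163²) = 1342 N/mm.
r_n/Ω = (1/2.0) × 0.6 × 620 × (0.707 × 12) = 1578 N/mm → adequate.

f_max ≈ 1340 N/mm; adequate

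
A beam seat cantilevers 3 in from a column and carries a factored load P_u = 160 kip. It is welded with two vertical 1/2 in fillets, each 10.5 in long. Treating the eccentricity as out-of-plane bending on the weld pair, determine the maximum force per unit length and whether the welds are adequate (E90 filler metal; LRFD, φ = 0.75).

E90XX → F_EXX = 90 ksi.
L_w = 2 × 10.5 = 21 in; section modulus (unit throat) S = 2 × L²/6 = 36.75 in².
Direct shear f_v = P/L_w = 160/21 = 7.619 kip/in.
Moment M = P × e = 160 × 3 = 480 kip·in; bending f_b = M/S = 13.06 kip/in.
f_max = √(f_v² + f_b²) = √(7.619² + 13.06²) = 15.12 kip/in.
φr_n = 0.75 × 0.6 × 90 × (0.707 × 0.5) = 14.32 kip/in → NOT adequate.

f_max ≈ 15.1 kip/in; NOT adequate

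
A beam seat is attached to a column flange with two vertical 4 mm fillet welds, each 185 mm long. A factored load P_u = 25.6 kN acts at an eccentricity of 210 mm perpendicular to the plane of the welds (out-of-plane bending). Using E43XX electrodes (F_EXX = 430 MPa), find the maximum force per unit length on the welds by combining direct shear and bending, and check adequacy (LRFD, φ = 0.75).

L_w = 2 × 185 = 370 mm; section modulus (unit throat) S = 2 × L²/6 = 11410 mm².
Direct shear f_v = P/L_w = 25.6×10³/370 = 69.19 N/mm.
Moment M = P × e = 25.6×10³ × 210 = 5376000 N·mm; bending f_b = M/S = 471.2 N/mm.
f_max = √(f_v² + f_b²) = √(69.19² + 471.2²) = 476.3 N/mm.
φr_n = 0.75 × 0.6 × 430 × (0.707 × 4) = 547.2 N/mm → adequate.

f_max ≈ 476 N/mm; adequate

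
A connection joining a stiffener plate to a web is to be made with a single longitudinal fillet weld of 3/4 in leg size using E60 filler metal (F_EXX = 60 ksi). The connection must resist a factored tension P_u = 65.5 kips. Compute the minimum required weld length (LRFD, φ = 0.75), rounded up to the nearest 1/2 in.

Throat t_e = 0.707 × 0.75 = 0.5302 in.
φr_n = 0.75 × 0.6 × 60 × 0.5302 = 14.32 kips/in.
L_req = P_u / φr_n = 65.5 / 14.32 = 4.575 in total.
Round up → use L = 5 in.

L = 5 in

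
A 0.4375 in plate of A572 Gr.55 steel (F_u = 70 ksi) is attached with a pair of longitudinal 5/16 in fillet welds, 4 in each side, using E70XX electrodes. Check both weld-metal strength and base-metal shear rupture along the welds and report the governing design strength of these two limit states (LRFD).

φR_n ≈ 55.7 kips (weld metal governs)

E70XX → F_EXX = 70 ksi.
t_e = 0.707 × 0.3125 = 0.2209 in; L = 8 in.
Weld metal: φR_n = 0.75 × 0.6 × 70 × 0.2209 × 8 = 55.68 kips.
Base metal (shear rupture): φR_n = 0.75 × 0.6 × 70 × 0.4375 × 8 = 110.2 kips.
Governing: weld metal.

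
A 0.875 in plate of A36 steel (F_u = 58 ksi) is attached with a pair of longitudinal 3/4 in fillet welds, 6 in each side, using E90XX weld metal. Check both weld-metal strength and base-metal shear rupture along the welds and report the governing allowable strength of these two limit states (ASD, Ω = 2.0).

E90XX → F_EXX = 90 ksi.
t_e = 0.707 × 0.75 = 0.5302 in; L = 12 in.
Weld metal: R_n/Ω = (1/2.0) × 0.6 × 90 × 0.5302 × 12 = 171.8 kip.
Base metal (shear rupture): R_n/Ω = (1/2.0) × 0.6 × 58 × 0.875 × 12 = 182.7 kip.
Governing: weld metal.

R_n/Ω ≈ 172 kip (weld metal governs)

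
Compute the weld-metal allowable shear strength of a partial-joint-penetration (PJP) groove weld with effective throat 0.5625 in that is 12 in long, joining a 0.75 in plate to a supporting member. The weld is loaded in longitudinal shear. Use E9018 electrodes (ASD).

E90XX → F_EXX = 90 ksi.
Effective throat (given) t_e = 0.5625 in.
A_we = 0.5625 × 12 = 6.75 in².
F_nw = 0.6 F_EXX = 54 ksi.
R_n/Ω = (54 × 6.75) / 2.0 = 182.2 kip.

R_n/Ω ≈ 182 kip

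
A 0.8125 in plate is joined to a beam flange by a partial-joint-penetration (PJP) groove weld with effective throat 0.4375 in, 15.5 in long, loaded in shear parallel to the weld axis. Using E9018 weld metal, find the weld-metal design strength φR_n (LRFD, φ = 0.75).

E90XX → F_EXX = 90 ksi.
Effective throat (given) t_e = 0.4375 in.
A_we = 0.4375 × 15.5 = 6.781 in².
F_nw = 0.6 F_EXX = 54 ksi.
φR_n = 0.75 × 54 × 6.781 = 274.6 kips.

φR_n ≈ 275 kips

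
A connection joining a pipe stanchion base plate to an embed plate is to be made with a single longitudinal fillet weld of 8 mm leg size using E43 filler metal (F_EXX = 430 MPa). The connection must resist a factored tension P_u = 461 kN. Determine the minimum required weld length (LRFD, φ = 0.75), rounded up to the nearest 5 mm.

Throat t_e = 0.707 × 8 = 5.656 mm.
φr_n = 0.75 × 0.6 × 430 × 5.656 × 10⁻³ = 1.094 kN/mm.
L_req = P_u / φr_n = 461 / 1.094 = 421.2 mm total.
Round up → use L = 425 mm.

L = 425 mm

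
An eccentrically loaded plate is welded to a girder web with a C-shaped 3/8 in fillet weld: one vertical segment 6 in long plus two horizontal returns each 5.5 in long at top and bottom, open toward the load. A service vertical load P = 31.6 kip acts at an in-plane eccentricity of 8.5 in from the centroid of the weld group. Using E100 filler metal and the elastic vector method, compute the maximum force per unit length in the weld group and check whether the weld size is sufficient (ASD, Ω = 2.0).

f_max ≈ 8.9 kip/in; NOT adequate

E100XX → F_EXX = 100 ksi.
Total weld length L_w = 17 in. Treat welds as unit-width lines.
Centroid: x̄ = 2×5.5×2.75 / 17 = 1.779 in from the vertical weld.
Polar moment about centroid: J = I_x + I_y = [6³/12 + 2×5.5×3²] + [6×1.779² + 2(5.5³/12 + 5.5×0.9706²)] = 174.1 in³.
Direct shear f_v = P/L_w = 31.6 / 17 = 1.859 kip/in (vertical).
Torsion M = P·e = 31.6 × 8.5 = 268.6 kip·in.
Critical point at (x, y) = (3.721, 3) from centroid. f_tx = M·y/J = 4.629 kip/in; f_ty = M·x/J = 5.74 kip/in.
Resultant f_max = √[f_tx² + (f_v + f_ty)²] = √[4.629² + (1.859 + 5.74)²] = 8.898 kip/in.
Capacity per unit length: r_n/Ω = (1/2.0) × 0.6 × 100 × (0.707 × 0.375) = 7.954 kip/in.
8.898 > 7.954 → NOT adequate.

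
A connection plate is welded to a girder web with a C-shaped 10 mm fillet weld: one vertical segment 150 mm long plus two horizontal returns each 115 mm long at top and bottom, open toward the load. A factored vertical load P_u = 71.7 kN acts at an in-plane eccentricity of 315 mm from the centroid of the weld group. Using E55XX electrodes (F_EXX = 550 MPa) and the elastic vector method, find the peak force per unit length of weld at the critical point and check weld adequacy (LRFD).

Total weld length L_w = 380 mm. Treat welds as unit-width lines.
Centroid: x̄ = 2×115×57.5 / 380 = 34.8 mm from the vertical weld.
Polar moment about centroid: J = I_x + I_y = [150³/12 + 2×115×75²] + [150×34.8² + 2(115³/12 + 115×22.7²)] = 2129000 mm³.
Direct shear f_v = P/L_w = 71.7×10³ / 380 = 188.7 N/mm (vertical).
Torsion M = P·e = 71.7×10³ × 315 = 22586000 N·mm.
Critical point at (x, y) = (80.2, 75) from centroid. f_tx = M·y/J = 795.8 N/mm; f_ty = M·x/J = 850.9 N/mm.
Resultant f_max = √[f_tx² + (f_v + f_ty)²] = √[795.8² + (188.7 + 850.9)²] = 1309 N/mm.
Capacity per unit length: φr_n = 0.75 × 0.6 × 550 × (0.707 × 10) = 1750 N/mm.
1309 ≤ 1750 → adequate.

f_max ≈ 1310 N/mm; adequate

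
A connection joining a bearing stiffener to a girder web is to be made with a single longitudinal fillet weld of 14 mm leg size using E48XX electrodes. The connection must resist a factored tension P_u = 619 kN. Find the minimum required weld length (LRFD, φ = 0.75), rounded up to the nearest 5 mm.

E48XX → F_EXX = 480 MPa.
Throat t_e = 0.707 × 14 = 9.898 mm.
φr_n = 0.75 × 0.6 × 480 × 9.898 × 10⁻³ = 2.138 kN/mm.
L_req = P_u / φr_n = 619 / 2.138 = 289.5 mm total.
Round up → use L = 290 mm.

L = 290 mm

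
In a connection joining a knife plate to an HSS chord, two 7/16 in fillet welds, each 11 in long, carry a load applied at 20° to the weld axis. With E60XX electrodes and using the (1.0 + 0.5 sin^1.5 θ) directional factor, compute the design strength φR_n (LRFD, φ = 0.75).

φR_n ≈ 202 kips

E60XX → F_EXX = 60 ksi.
t_e = 0.707 × 0.4375 = 0.3093 in; A_we = 0.3093 × 22 = 6.805 in².
Directional factor: 1.0 + 0.5 sin^1.5(20°) = 1.1.
F_nw = 0.6 × 60 × 1.1 = 39.6 ksi.
φR_n = 0.75 × 39.6 × 6.805 = 202.1 kips.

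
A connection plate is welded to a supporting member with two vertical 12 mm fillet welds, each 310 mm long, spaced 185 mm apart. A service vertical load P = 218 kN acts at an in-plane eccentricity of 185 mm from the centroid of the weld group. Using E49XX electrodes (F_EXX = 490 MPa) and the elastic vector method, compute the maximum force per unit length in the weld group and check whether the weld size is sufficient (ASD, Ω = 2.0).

f_max ≈ 939 N/mm; adequate

Total weld length L_w = 620 mm. Treat welds as unit-width lines.
Polar moment about centroid: J = 2[d³/12 + d(b/2)²] = 2[310³/12 + 310×92.5²] = 10270000 mm³.
Direct shear f_v = P/L_w = 218×10³ / 620 = 351.6 N/mm (vertical).
Torsion M = P·e = 218×10³ × 185 = 40330000 N·mm.
Critical point at (x, y) = (92.5, 155) from centroid. f_tx = M·y/J = 608.7 N/mm; f_ty = M·x/J = 363.2 N/mm.
Resultant f_max = √[f_tx² + (f_v + f_ty)²] = √[608.7² + (351.6 + 363.2)²] = 938.9 N/mm.
Capacity per unit length: r_n/Ω = (1/2.0) × 0.6 × 490 × (0.707 × 12) = 1247 N/mm.
938.9 ≤ 1247 → adequate.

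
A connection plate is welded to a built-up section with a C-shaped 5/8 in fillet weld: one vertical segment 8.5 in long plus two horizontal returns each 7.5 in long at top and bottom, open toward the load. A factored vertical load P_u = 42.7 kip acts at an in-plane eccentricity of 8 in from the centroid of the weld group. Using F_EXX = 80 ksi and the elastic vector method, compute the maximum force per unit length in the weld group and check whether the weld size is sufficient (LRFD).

Total weld length L_w = 23.5 in. Treat welds as unit-width lines.
Centroid: x̄ = 2×7.5×3.75 / 23.5 = 2.394 in from the vertical weld.
Polar moment about centroid: J = I_x + I_y = [8.5³/12 + 2×7.5×4.25²] + [8.5×2.394² + 2(7.5³/12 + 7.5×1.356²)] = 468.7 in³.
Direct shear f_v = P/L_w = 42.7 / 23.5 = 1.817 kip/in (vertical).
Torsion M = P·e = 42.7 × 8 = 341.6 kip·in.
Critical point at (x, y) = (5.106, 4.25) from centroid. f_tx = M·y/J = 3.097 kip/in; f_ty = M·x/J = 3.721 kip/in.
Resultant f_max = √[f_tx² + (f_v + f_ty)²] = √[3.097² + (1.817 + 3.721)²] = 6.346 kip/in.
Capacity per unit length: φr_n = 0.75 × 0.6 × 80 × (0.707 × 0.625) = 15.91 kip/in.
6.346 ≤ 15.91 → adequate.

f_max ≈ 6.35 kip/in; adequate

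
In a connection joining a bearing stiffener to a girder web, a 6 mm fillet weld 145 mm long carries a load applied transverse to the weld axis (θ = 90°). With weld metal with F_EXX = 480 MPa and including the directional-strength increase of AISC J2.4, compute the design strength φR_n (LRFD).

t_e = 0.707 × 6 = 4.242 mm; A_we = 4.242 × 145 = 615.1 mm².
Directional factor: 1.0 + 0.5 sin^1.5(90°) = 1.5.
F_nw = 0.6 × 480 × 1.5 = 432 MPa.
φR_n = 0.75 × 432 × 615.1 × 10⁻³ = 199.3 kN.

φR_n ≈ 199 kN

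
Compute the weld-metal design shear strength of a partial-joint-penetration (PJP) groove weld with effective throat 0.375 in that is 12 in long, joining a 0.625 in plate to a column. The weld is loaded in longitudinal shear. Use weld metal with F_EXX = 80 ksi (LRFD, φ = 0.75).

φR_n ≈ 162 kip

Effective throat (given) t_e = 0.375 in.
A_we = 0.375 × 12 = 4.5 in².
F_nw = 0.6 F_EXX = 48 ksi.
φR_n = 0.75 × 48 × 4.5 = 162 kip.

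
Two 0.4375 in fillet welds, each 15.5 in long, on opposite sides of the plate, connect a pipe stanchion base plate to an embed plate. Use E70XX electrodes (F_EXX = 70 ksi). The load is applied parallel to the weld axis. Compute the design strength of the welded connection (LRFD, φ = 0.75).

φR_n ≈ 302 kip

Effective throat t_e = 0.707 × 0.4375 = 0.3093 in.
Total length L = 31 in; A_we = 0.3093 × 31 = 9.589 in².
F_nw = 0.6 F_EXX = 0.6 × 70 = 42 ksi.
φR_n = 0.75 × 42 × 9.589 = 302 kip.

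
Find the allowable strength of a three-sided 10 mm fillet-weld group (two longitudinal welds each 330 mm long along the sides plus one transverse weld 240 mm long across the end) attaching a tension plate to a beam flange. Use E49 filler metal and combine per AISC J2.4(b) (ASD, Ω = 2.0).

R_n/Ω ≈ 957 kN

E49XX → F_EXX = 490 MPa.
t_e = 0.707 × 10 = 7.07 mm.
R_nwl = 0.6 × 490 × 7.07 × 660 × 10⁻³ = 1372 kN (longitudinal, 2 welds).
R_nwt = 0.6 × 490 × 7.07 × 240 × 10⁻³ = 498.9 kN (transverse, base value).
(i) R_nwl + R_nwt = 1871 kN; (ii) 0.85 R_nwl + 1.5 R_nwt = 1914 kN.
R_n = max = 1914 kN [governs: (ii)]; R_n/Ω = 957.2 kN.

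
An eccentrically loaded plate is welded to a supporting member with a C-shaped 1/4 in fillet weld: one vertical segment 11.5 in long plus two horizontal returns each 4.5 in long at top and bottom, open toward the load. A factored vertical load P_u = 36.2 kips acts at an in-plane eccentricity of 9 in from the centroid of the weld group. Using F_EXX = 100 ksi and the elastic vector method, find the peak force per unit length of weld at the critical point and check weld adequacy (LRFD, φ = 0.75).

Total weld length L_w = 20.5 in. Treat welds as unit-width lines.
Centroid: x̄ = 2×4.5×2.25 / 20.5 = 0.9878 in from the vertical weld.
Polar moment about centroid: J = I_x + I_y = [11.5³/12 + 2×4.5×5.75²] + [11.5×0.9878² + 2(4.5³/12 + 4.5×1.262²)] = 465 in³.
Direct shear f_v = P/L_w = 36.2 / 20.5 = 1.766 kip/in (vertical).
Torsion M = P·e = 36.2 × 9 = 325.8 kip·in.
Critical point at (x, y) = (3.512, 5.75) from centroid. f_tx = M·y/J = 4.028 kip/in; f_ty = M·x/J = 2.461 kip/in.
Resultant f_max = √[f_tx² + (f_v + f_ty)²] = √[4.028² + (1.766 + 2.461)²] = 5.839 kip/in.
Capacity per unit length: φr_n = 0.75 × 0.6 × 100 × (0.707 × 0.25) = 7.954 kip/in.
5.839 ≤ 7.954 → adequate.

f_max ≈ 5.84 kip/in; adequate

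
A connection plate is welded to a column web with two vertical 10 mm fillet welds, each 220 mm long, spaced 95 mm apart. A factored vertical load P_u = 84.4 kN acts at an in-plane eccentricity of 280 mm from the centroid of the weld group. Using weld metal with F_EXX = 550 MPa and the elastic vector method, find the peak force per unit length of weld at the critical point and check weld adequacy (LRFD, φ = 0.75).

Total weld length L_w = 440 mm. Treat welds as unit-width lines.
Polar moment about centroid: J = 2[d³/12 + d(b/2)²] = 2[220³/12 + 220×47.5²] = 2767000 mm³.
Direct shear f_v = P/L_w = 84.4×10³ / 440 = 191.8 N/mm (vertical).
Torsion M = P·e = 84.4×10³ × 280 = 23632000 N·mm.
Critical point at (x, y) = (47.5, 110) from centroid. f_tx = M·y/J = 939.3 N/mm; f_ty = M·x/J = 405.6 N/mm.
Resultant f_max = √[f_tx² + (f_v + f_ty)²] = √[939.3² + (191.8 + 405.6)²] = 1113 N/mm.
Capacity per unit length: φr_n = 0.75 × 0.6 × 550 × (0.707 × 10) = 1750 N/mm.
1113 ≤ 1750 → adequate.

f_max ≈ 1110 N/mm; adequate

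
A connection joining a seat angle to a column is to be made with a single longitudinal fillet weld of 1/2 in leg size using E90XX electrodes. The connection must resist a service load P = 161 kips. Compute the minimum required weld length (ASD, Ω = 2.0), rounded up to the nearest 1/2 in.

E90XX → F_EXX = 90 ksi.
Throat t_e = 0.707 × 0.5 = 0.3535 in.
r_n/Ω = (0.6 × 90 × 0.3535) / 2.0 = 9.544 kip/in.
L_req = P / (r_n/Ω) = 161 / 9.544 = 16.87 in total.
Round up → use L = 17 in.

L = 17 in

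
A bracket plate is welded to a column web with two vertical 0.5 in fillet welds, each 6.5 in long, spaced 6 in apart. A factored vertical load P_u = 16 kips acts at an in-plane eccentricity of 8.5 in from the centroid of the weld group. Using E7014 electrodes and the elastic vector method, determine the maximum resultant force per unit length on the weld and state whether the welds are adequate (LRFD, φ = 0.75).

f_max ≈ 4.62 kip/in; adequate

E70XX → F_EXX = 70 ksi.
Total weld length L_w = 13 in. Treat welds as unit-width lines.
Polar moment about centroid: J = 2[d³/12 + d(b/2)²] = 2[6.5³/12 + 6.5×3²] = 162.8 in³.
Direct shear f_v = P/L_w = 16 / 13 = 1.231 kip/in (vertical).
Torsion M = P·e = 16 × 8.5 = 136 kip·in.
Critical point at (x, y) = (3, 3.25) from centroid. f_tx = M·y/J = 2.715 kip/in; f_ty = M·x/J = 2.507 kip/in.
Resultant f_max = √[f_tx² + (f_v + f_ty)²] = √[2.715² + (1.231 + 2.507)²] = 4.62 kip/in.
Capacity per unit length: φr_n = 0.75 × 0.6 × 70 × (0.707 × 0.5) = 11.14 kip/in.
4.62 ≤ 11.14 → adequate.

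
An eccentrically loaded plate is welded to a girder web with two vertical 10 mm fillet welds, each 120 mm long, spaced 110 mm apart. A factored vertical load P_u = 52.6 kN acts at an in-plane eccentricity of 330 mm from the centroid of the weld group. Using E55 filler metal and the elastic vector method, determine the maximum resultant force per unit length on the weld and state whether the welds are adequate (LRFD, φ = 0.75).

E55XX → F_EXX = 550 MPa.
Total weld length L_w = 240 mm. Treat welds as unit-width lines.
Polar moment about centroid: J = 2[d³/12 + d(b/2)²] = 2[120³/12 + 120×55²] = 1014000 mm³.
Direct shear f_v = P/L_w = 52.6×10³ / 240 = 219.2 N/mm (vertical).
Torsion M = P·e = 52.6×10³ × 330 = 17358000 N·mm.
Critical point at (x, y) = (55, 60) from centroid. f_tx = M·y/J = 1027 N/mm; f_ty = M·x/J = 941.5 N/mm.
Resultant f_max = √[f_tx² + (f_v + f_ty)²] = √[1027² + (219.2 + 941.5)²] = 1550 N/mm.
Capacity per unit length: φr_n = 0.75 × 0.6 × 550 × (0.707 × 10) = 1750 N/mm.
1550 ≤ 1750 → adequate.

f_max ≈ 1550 N/mm; adequate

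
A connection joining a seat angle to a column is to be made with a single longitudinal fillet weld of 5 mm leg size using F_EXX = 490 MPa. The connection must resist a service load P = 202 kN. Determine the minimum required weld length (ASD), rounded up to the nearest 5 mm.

Throat t_e = 0.707 × 5 = 3.535 mm.
r_n/Ω = (0.6 × 490 × 3.535) / 2.0 = 519.6 N/mm = 0.5196 kN/mm.
L_req = P / (r_n/Ω) = 202 / 0.5196 = 388.7 mm total.
Round up → use L = 390 mm.

L = 390 mm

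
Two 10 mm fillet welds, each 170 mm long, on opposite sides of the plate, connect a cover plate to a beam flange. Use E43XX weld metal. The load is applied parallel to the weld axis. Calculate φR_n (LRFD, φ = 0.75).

φR_n ≈ 465 kN

E43XX → F_EXX = 430 MPa.
Effective throat t_e = 0.707 × 10 = 7.07 mm.
Total length L = 340 mm; A_we = 7.07 × 340 = 2404 mm².
F_nw = 0.6 F_EXX = 0.6 × 430 = 258 MPa.
φR_n = 0.75 × 258 × 2404 × 10⁻³ = 465.1 kN.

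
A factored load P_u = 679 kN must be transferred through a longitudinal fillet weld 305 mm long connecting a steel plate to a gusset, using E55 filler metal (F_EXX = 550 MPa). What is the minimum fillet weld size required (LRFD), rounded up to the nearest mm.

w = 13 mm

Total weld length L = 305 mm.
Required throat t_e = P_u / (φ × 0.6 F_EXX × L) = 679 / (0.75 × 0.6 × 550 × 305 × 10⁻³) = 8.995 mm.
Required leg w = t_e / 0.707 = 12.72 mm → use 13 mm.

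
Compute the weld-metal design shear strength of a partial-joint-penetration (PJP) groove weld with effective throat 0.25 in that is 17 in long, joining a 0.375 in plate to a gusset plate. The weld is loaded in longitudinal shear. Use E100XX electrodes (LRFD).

E100XX → F_EXX = 100 ksi.
Effective throat (given) t_e = 0.25 in.
A_we = 0.25 × 17 = 4.25 in².
F_nw = 0.6 F_EXX = 60 ksi.
φR_n = 0.75 × 60 × 4.25 = 191.2 kips.

φR_n ≈ 191 kips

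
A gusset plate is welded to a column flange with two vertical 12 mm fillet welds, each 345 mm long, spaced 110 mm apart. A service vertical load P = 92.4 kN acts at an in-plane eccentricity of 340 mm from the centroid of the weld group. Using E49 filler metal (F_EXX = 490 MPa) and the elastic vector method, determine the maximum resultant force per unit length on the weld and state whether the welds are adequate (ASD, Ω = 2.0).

Total weld length L_w = 690 mm. Treat welds as unit-width lines.
Polar moment about centroid: J = 2[d³/12 + d(b/2)²] = 2[345³/12 + 345×55²] = 8931000 mm³.
Direct shear f_v = P/L_w = 92.4×10³ / 690 = 133.9 N/mm (vertical).
Torsion M = P·e = 92.4×10³ × 340 = 31416000 N·mm.
Critical point at (x, y) = (55, 172.5) from centroid. f_tx = M·y/J = 606.8 N/mm; f_ty = M·x/J = 193.5 N/mm.
Resultant f_max = √[f_tx² + (f_v + f_ty)²] = √[606.8² + (133.9 + 193.5)²] = 689.5 N/mm.
Capacity per unit length: r_n/Ω = (1/2.0) × 0.6 × 490 × (0.707 × 12) = 1247 N/mm.
689.5 ≤ 1247 → adequate.

f_max ≈ 689 N/mm; adequate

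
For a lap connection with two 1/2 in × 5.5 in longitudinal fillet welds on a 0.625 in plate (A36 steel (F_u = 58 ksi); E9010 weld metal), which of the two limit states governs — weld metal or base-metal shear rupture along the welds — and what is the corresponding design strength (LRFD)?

E90XX → F_EXX = 90 ksi.
t_e = 0.707 × 0.5 = 0.3535 in; L = 11 in.
Weld metal: φR_n = 0.75 × 0.6 × 90 × 0.3535 × 11 = 157.5 kip.
Base metal (shear rupture): φR_n = 0.75 × 0.6 × 58 × 0.625 × 11 = 179.4 kip.
Governing: weld metal.

φR_n ≈ 157 kip (weld metal governs)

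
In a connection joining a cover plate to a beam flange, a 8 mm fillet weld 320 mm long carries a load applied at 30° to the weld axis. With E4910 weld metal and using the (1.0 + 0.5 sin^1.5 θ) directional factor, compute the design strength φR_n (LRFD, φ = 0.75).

φR_n ≈ 470 kN

E49XX → F_EXX = 490 MPa.
t_e = 0.707 × 8 = 5.656 mm; A_we = 5.656 × 320 = 1810 mm².
Directional factor: 1.0 + 0.5 sin^1.5(30°) = 1.177.
F_nw = 0.6 × 490 × 1.177 = 346 MPa.
φR_n = 0.75 × 346 × 1810 × 10⁻³ = 469.6 kN.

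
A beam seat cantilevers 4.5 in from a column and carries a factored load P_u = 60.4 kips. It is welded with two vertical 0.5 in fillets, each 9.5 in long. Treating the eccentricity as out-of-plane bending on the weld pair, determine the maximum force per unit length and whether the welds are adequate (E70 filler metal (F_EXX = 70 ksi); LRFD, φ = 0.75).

f_max ≈ 9.58 kip/in; adequate

L_w = 2 × 9.5 = 19 in; section modulus (unit throat) S = 2 × L²/6 = 30.08 in².
Direct shear f_v = P/L_w = 60.4/19 = 3.179 kip/in.
Moment M = P × e = 60.4 × 4.5 = 271.8 kip·in; bending f_b = M/S = 9.035 kip/in.
f_max = √(f_v² + f_b²) = √(3.179² + 9.035²) = 9.578 kip/in.
φr_n = 0.75 × 0.6 × 70 × (0.707 × 0.5) = 11.14 kip/in → adequate.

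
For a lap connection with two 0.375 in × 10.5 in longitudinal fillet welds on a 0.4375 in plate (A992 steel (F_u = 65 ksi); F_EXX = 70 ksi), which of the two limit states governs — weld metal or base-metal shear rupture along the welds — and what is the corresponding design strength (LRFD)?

t_e = 0.707 × 0.375 = 0.2651 in; L = 21 in.
Weld metal: φR_n = 0.75 × 0.6 × 70 × 0.2651 × 21 = 175.4 kips.
Base metal (shear rupture): φR_n = 0.75 × 0.6 × 65 × 0.4375 × 21 = 268.7 kips.
Governing: weld metal.

φR_n ≈ 175 kips (weld metal governs)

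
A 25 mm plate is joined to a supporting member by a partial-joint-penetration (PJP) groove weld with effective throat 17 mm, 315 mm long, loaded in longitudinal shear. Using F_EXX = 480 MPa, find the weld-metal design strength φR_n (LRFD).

Effective throat (given) t_e = 17 mm.
A_we = 17 × 315 = 5355 mm².
F_nw = 0.6 F_EXX = 288 MPa.
φR_n = 0.75 × 288 × 5355 × 10⁻³ = 1157 kN.

φR_n ≈ 1160 kN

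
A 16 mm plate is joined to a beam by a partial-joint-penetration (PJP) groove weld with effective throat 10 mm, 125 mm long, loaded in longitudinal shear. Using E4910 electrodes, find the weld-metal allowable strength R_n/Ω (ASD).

E49XX → F_EXX = 490 MPa.
Effective throat (given) t_e = 10 mm.
A_we = 10 × 125 = 1250 mm².
F_nw = 0.6 F_EXX = 294 MPa.
R_n/Ω = (294 × 1250) / 2.0 × 10⁻³ = 183.8 kN.

R_n/Ω ≈ 184 kN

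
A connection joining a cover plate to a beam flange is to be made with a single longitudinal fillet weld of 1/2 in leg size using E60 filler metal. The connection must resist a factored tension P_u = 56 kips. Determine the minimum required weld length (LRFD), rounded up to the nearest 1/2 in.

L = 6 in

E60XX → F_EXX = 60 ksi.
Throat t_e = 0.707 × 0.5 = 0.3535 in.
φr_n = 0.75 × 0.6 × 60 × 0.3535 = 9.544 kips/in.
L_req = P_u / φr_n = 56 / 9.544 = 5.867 in total.
Round up → use L = 6 in.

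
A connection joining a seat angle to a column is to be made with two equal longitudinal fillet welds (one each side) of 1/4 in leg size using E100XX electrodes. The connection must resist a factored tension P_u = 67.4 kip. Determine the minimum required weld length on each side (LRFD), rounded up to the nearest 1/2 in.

L = 4.5 in on each side

E100XX → F_EXX = 100 ksi.
Throat t_e = 0.707 × 0.25 = 0.1767 in.
φr_n = 0.75 × 0.6 × 100 × 0.1767 = 7.954 kip/in.
L_req = P_u / φr_n = 67.4 / 7.954 = 8.474 in total.
Per side: 8.474 / 2 = 4.237 in.
Round up → use L = 4.5 in on each side.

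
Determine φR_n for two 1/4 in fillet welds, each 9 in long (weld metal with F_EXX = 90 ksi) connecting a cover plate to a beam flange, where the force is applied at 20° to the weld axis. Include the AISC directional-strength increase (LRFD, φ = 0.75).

t_e = 0.707 × 0.25 = 0.1767 in; A_we = 0.1767 × 18 = 3.181 in².
Directional factor: 1.0 + 0.5 sin^1.5(20°) = 1.1.
F_nw = 0.6 × 90 × 1.1 = 59.4 ksi.
φR_n = 0.75 × 59.4 × 3.181 = 141.7 kips.

φR_n ≈ 142 kips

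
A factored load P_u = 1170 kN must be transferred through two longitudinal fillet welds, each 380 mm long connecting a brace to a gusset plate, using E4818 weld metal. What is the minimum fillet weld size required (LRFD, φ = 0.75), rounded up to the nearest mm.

E48XX → F_EXX = 480 MPa.
Total weld length L = 760 mm.
Required throat t_e = P_u / (φ × 0.6 F_EXX × L) = 1170 / (0.75 × 0.6 × 480 × 760 × 10⁻³) = 7.127 mm.
Required leg w = t_e / 0.707 = 10.08 mm → use 11 mm.

w = 11 mm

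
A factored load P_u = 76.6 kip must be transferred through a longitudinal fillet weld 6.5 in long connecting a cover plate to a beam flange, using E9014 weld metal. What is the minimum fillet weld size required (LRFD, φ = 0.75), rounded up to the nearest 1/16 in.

E90XX → F_EXX = 90 ksi.
Total weld length L = 6.5 in.
Required throat t_e = P_u / (φ × 0.6 F_EXX × L) = 76.6 / (0.75 × 0.6 × 90 × 6.5) = 0.291 in.
Required leg w = t_e / 0.707 = 0.4116 in → use 7/16 in.

w = 7/16 in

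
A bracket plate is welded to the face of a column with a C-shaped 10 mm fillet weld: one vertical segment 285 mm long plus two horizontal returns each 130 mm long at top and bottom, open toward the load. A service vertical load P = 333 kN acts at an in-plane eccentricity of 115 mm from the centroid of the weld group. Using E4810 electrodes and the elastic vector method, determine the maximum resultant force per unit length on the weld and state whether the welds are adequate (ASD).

E48XX → F_EXX = 480 MPa.
Total weld length L_w = 545 mm. Treat welds as unit-width lines.
Centroid: x̄ = 2×130×65 / 545 = 31.01 mm from the vertical weld.
Polar moment about centroid: J = I_x + I_y = [285³/12 + 2×130×142.5²] + [285×31.01² + 2(130³/12 + 130×33.99²)] = 8149000 mm³.
Direct shear f_v = P/L_w = 333×10³ / 545 = 611 N/mm (vertical).
Torsion M = P·e = 333×10³ × 115 = 38295000 N·mm.
Critical point at (x, y) = (98.99, 142.5) from centroid. f_tx = M·y/J = 669.6 N/mm; f_ty = M·x/J = 465.2 N/mm.
Resultant f_max = √[f_tx² + (f_v + f_ty)²] = √[669.6² + (611 + 465.2)²] = 1268 N/mm.
Capacity per unit length: r_n/Ω = (1/2.0) × 0.6 × 480 × (0.707 × 10) = 1018 N/mm.
1268 > 1018 → NOT adequate.

f_max ≈ 1270 N/mm; NOT adequate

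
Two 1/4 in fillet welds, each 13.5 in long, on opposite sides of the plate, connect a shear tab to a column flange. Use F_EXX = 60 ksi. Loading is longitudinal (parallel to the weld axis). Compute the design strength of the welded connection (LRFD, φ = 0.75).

φR_n ≈ 129 kip

Effective throat t_e = 0.707 × 0.25 = 0.1767 in.
Total length L = 27 in; A_we = 0.1767 × 27 = 4.772 in².
F_nw = 0.6 F_EXX = 0.6 × 60 = 36 ksi.
φR_n = 0.75 × 36 × 4.772 = 128.9 kip.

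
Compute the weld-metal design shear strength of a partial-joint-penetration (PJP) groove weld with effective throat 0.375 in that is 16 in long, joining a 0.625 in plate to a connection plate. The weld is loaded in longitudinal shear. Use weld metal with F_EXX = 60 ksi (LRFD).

φR_n ≈ 162 kip

Effective throat (given) t_e = 0.375 in.
A_we = 0.375 × 16 = 6 in².
F_nw = 0.6 F_EXX = 36 ksi.
φR_n = 0.75 × 36 × 6 = 162 kip.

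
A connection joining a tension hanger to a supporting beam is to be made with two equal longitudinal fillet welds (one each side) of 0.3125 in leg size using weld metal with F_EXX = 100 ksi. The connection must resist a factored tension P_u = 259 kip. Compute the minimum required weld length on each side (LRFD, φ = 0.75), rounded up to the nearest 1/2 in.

Throat t_e = 0.707 × 0.3125 = 0.2209 in.
φr_n = 0.75 × 0.6 × 100 × 0.2209 = 9.942 kip/in.
L_req = P_u / φr_n = 259 / 9.942 = 26.05 in total.
Per side: 26.05 / 2 = 13.03 in.
Round up → use L = 13.5 in on each side.

L = 13.5 in on each side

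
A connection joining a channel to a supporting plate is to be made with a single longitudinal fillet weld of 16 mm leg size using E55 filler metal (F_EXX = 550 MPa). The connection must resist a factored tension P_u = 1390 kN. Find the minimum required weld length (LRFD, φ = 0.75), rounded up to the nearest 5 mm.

Throat t_e = 0.707 × 16 = 11.31 mm.
φr_n = 0.75 × 0.6 × 550 × 11.31 × 10⁻³ = 2.8 kN/mm.
L_req = P_u / φr_n = 1390 / 2.8 = 496.5 mm total.
Round up → use L = 500 mm.

L = 500 mm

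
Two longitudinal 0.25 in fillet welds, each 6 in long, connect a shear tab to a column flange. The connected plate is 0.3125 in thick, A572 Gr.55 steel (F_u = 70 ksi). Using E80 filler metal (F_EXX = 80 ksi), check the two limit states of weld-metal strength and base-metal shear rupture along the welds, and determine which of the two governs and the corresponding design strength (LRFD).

φR_n ≈ 76.4 kips (weld metal governs)

t_e = 0.707 × 0.25 = 0.1767 in; L = 12 in.
Weld metal: φR_n = 0.75 × 0.6 × 80 × 0.1767 × 12 = 76.36 kips.
Base metal (shear rupture): φR_n = 0.75 × 0.6 × 70 × 0.3125 × 12 = 118.1 kips.
Governing: weld metal.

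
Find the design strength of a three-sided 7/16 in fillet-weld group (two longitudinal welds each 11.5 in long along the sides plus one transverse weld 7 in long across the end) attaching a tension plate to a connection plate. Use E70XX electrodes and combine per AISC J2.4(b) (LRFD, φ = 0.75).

E70XX → F_EXX = 70 ksi.
t_e = 0.707 × 0.4375 = 0.3093 in.
R_nwl = 0.6 × 70 × 0.3093 × 23 = 298.8 kip (longitudinal, 2 welds).
R_nwt = 0.6 × 70 × 0.3093 × 7 = 90.94 kip (transverse, base value).
(i) R_nwl + R_nwt = 389.7 kip; (ii) 0.85 R_nwl + 1.5 R_nwt = 390.4 kip.
R_n = max = 390.4 kip [governs: (ii)]; φR_n = 292.8 kip.

φR_n ≈ 293 kip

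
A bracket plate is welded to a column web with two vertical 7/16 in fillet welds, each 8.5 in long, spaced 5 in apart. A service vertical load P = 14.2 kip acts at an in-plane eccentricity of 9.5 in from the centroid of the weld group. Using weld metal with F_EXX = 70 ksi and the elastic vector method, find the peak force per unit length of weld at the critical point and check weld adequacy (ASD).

Total weld length L_w = 17 in. Treat welds as unit-width lines.
Polar moment about centroid: J = 2[d³/12 + d(b/2)²] = 2[8.5³/12 + 8.5×2.5²] = 208.6 in³.
Direct shear f_v = P/L_w = 14.2 / 17 = 0.8353 kip/in (vertical).
Torsion M = P·e = 14.2 × 9.5 = 134.9 kip·in.
Critical point at (x, y) = (2.5, 4.25) from centroid. f_tx = M·y/J = 2.748 kip/in; f_ty = M·x/J = 1.617 kip/in.
Resultant f_max = √[f_tx² + (f_v + f_ty)²] = √[2.748² + (0.8353 + 1.617)²] = 3.683 kip/in.
Capacity per unit length: r_n/Ω = (1/2.0) × 0.6 × 70 × (0.707 × 0.4375) = 6.496 kip/in.
3.683 ≤ 6.496 → adequate.

f_max ≈ 3.68 kip/in; adequate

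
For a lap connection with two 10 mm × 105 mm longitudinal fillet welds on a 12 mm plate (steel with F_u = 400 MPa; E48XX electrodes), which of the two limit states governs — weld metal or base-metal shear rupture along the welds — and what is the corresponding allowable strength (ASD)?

R_n/Ω ≈ 214 kN (weld metal governs)

E48XX → F_EXX = 480 MPa.
t_e = 0.707 × 10 = 7.07 mm; L = 210 mm.
Weld metal: R_n/Ω = (1/2.0) × 0.6 × 480 × 7.07 × 210 × 10⁻³ = 213.8 kN.
Base metal (shear rupture): R_n/Ω = (1/2.0) × 0.6 × 400 × 12 × 210 × 10⁻³ = 302.4 kN.
Governing: weld metal.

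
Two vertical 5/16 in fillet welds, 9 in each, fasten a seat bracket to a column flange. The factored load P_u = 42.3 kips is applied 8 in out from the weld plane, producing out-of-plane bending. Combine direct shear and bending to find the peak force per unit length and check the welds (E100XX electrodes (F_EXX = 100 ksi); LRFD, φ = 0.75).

L_w = 2 × 9 = 18 in; section modulus (unit throat) S = 2 × L²/6 = 27 in².
Direct shear f_v = P/L_w = 42.3/18 = 2.35 kip/in.
Moment M = P × e = 42.3 × 8 = 338.4 kip·in; bending f_b = M/S = 12.53 kip/in.
f_max = √(f_v² + f_b²) = √(2.35² + 12.53²) = 12.75 kip/in.
φr_n = 0.75 × 0.6 × 100 × (0.707 × 0.3125) = 9.942 kip/in → NOT adequate.

f_max ≈ 12.8 kip/in; NOT adequate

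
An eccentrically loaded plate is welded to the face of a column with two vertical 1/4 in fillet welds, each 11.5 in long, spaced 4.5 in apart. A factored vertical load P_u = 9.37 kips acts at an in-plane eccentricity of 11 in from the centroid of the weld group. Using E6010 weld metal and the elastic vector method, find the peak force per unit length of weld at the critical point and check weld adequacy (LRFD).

E60XX → F_EXX = 60 ksi.
Total weld length L_w = 23 in. Treat welds as unit-width lines.
Polar moment about centroid: J = 2[d³/12 + d(b/2)²] = 2[11.5³/12 + 11.5×2.25²] = 369.9 in³.
Direct shear f_v = P/L_w = 9.37 / 23 = 0.4074 kip/in (vertical).
Torsion M = P·e = 9.37 × 11 = 103.07 kip·in.
Critical point at (x, y) = (2.25, 5.75) from centroid. f_tx = M·y/J = 1.602 kip/in; f_ty = M·x/J = 0.6269 kip/in.
Resultant f_max = √[f_tx² + (f_v + f_ty)²] = √[1.602² + (0.4074 + 0.6269)²] = 1.907 kip/in.
Capacity per unit length: φr_n = 0.75 × 0.6 × 60 × (0.707 × 0.25) = 4.772 kip/in.
1.907 ≤ 4.772 → adequate.

f_max ≈ 1.91 kip/in; adequate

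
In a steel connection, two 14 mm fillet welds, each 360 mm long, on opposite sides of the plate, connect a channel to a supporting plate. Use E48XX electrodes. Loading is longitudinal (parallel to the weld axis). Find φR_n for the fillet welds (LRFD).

E48XX → F_EXX = 480 MPa.
Effective throat t_e = 0.707 × 14 = 9.898 mm.
Total length L = 720 mm; A_we = 9.898 × 720 = 7127 mm².
F_nw = 0.6 F_EXX = 0.6 × 480 = 288 MPa.
φR_n = 0.75 × 288 × 7127 × 10⁻³ = 1539 kN.

φR_n ≈ 1540 kN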